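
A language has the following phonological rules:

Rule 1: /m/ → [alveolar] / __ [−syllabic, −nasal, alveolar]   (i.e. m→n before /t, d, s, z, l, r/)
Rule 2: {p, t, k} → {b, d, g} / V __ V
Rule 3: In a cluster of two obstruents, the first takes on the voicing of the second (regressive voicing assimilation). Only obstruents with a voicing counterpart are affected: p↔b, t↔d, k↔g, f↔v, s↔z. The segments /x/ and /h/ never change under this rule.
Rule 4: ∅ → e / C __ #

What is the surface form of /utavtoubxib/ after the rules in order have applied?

udaftoupxibe

Rule 1 (nasal place assimilation): no segment meets the environment; /utavtoubxib/ is unchanged.
Rule 2 (intervocalic voicing): /t/ is a voiceless stop between vowels /u/ and /a/, so it voices to [d]. /utavtoubxib/ → udavtoubxib.
Rule 3 (regressive voicing assimilation): /v/ precedes the voiceless obstruent /t/, so it devoices to [f] by assimilation. /b/ precedes the voiceless obstruent /x/, so it devoices to [p] by assimilation. /udavtoubxib/ → udaftoupxib.
Rule 4 (final e-epenthesis): the form ends in the consonant /b/, so [e] is inserted word-finally. /udaftoupxib/ → udaftoupxibe.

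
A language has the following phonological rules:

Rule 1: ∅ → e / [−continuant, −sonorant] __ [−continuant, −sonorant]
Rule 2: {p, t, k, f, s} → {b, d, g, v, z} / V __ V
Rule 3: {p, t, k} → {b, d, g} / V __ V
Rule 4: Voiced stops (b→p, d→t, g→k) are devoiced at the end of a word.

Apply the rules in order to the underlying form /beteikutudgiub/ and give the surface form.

bedeigududegiup

Rule 1 (stop-cluster e-epenthesis): /d/ and /g/ form a stop–stop cluster, so [e] is inserted between them. /beteikutudgiub/ → beteikutudegiub.
Rule 2 (intervocalic voicing): /t/ is a voiceless obstruent between vowels /e/ and /e/, so it voices to [d]. /k/ is a voiceless obstruent between vowels /i/ and /u/, so it voices to [g]. /t/ is a voiceless obstruent between vowels /u/ and /u/, so it voices to [d]. /beteikutudegiub/ → bedeigududegiub.
Rule 3 (intervocalic voicing): no segment meets the environment; /bedeigududegiub/ is unchanged.
Rule 4 (final devoicing): /b/ is a voiced stop in word-final position, so it devoices to [p]. /bedeigududegiub/ → bedeigududegiup.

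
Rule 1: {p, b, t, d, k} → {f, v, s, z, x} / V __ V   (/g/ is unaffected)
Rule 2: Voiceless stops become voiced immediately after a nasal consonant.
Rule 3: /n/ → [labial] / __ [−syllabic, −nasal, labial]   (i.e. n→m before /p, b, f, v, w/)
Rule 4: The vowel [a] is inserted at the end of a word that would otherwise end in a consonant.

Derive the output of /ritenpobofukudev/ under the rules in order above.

risembovofuxuzeva

Rule 1 (intervocalic spirantization): /t/ is a stop between vowels /i/ and /e/, so it spirantizes to the fricative [s]. /b/ is a stop between vowels /o/ and /o/, so it spirantizes to the fricative [v]. /k/ is a stop between vowels /u/ and /u/, so it spirantizes to the fricative [x]. /d/ is a stop between vowels /u/ and /e/, so it spirantizes to the fricative [z]. /ritenpobofukudev/ → risenpovofuxuzev.
Rule 2 (post-nasal voicing): /p/ is a voiceless stop immediately after the nasal /n/, so it voices to [b]. /risenpovofuxuzev/ → risenbovofuxuzev.
Rule 3 (nasal place assimilation): /n/ precedes the labial consonant /b/, so it assimilates in place to [m]. /risenbovofuxuzev/ → risembovofuxuzev.
Rule 4 (final a-epenthesis): the form ends in the consonant /v/, so [a] is inserted word-finally. /risembovofuxuzev/ → risembovofuxuzeva.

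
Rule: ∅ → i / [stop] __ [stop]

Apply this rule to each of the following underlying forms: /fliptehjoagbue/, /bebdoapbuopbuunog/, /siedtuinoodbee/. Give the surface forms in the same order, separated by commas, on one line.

flipitehjoagibue, bebidoapibuopibuunog, siedituinoodibee

/fliptehjoagbue/: /p/ and /t/ form a stop–stop cluster, so [i] is inserted between them. /g/ and /b/ form a stop–stop cluster, so [i] is inserted between them. → [flipitehjoagibue].
/bebdoapbuopbuunog/: /b/ and /d/ form a stop–stop cluster, so [i] is inserted between them. /p/ and /b/ form a stop–stop cluster, so [i] is inserted between them. /p/ and /b/ form a stop–stop cluster, so [i] is inserted between them. → [bebidoapibuopibuunog].
/siedtuinoodbee/: /d/ and /t/ form a stop–stop cluster, so [i] is inserted between them. /d/ and /b/ form a stop–stop cluster, so [i] is inserted between them. → [siedituinoodibee].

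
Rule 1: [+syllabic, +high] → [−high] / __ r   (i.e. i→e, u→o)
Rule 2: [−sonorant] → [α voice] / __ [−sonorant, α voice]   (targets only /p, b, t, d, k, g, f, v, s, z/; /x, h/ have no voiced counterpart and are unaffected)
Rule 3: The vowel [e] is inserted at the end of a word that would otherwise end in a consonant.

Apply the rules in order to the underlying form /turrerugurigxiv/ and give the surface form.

Rule 1 (pre-rhotic lowering): /u/ is a high vowel immediately before /r/, so it lowers to [o]. /u/ is a high vowel immediately before /r/, so it lowers to [o]. /turrerugurigxiv/ → torrerugorigxiv.
Rule 2 (regressive voicing assimilation): /g/ precedes the voiceless obstruent /x/, so it devoices to [k] by assimilation. /torrerugorigxiv/ → torrerugorikxiv.
Rule 3 (final e-epenthesis): the form ends in the consonant /v/, so [e] is inserted word-finally. /torrerugorikxiv/ → torrerugorikxive.

torrerugorikxive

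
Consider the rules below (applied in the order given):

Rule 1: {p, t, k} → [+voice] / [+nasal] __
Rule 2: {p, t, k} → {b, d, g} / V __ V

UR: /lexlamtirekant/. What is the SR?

lexlamdiregand

Rule 1 (post-nasal voicing): /t/ is a voiceless stop immediately after the nasal /m/, so it voices to [d]. /t/ is a voiceless stop immediately after the nasal /n/, so it voices to [d]. /lexlamtirekant/ → lexlamdirekand.
Rule 2 (intervocalic voicing): /k/ is a voiceless stop between vowels /e/ and /a/, so it voices to [g]. /lexlamdirekand/ → lexlamdiregand.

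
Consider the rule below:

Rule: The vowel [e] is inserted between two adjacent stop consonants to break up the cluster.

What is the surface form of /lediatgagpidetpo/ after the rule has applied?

/t/ and /g/ form a stop–stop cluster, so [e] is inserted between them.
/g/ and /p/ form a stop–stop cluster, so [e] is inserted between them.
/t/ and /p/ form a stop–stop cluster, so [e] is inserted between them.
Surface form: [lediategagepidetepo].

lediategagepidetepo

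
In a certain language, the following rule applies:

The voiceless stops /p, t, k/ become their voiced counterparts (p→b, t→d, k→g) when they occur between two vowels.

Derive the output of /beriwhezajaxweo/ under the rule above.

No segment of /beriwhezajaxweo/ meets the structural description of the rule, so the form surfaces unchanged.

beriwhezajaxweo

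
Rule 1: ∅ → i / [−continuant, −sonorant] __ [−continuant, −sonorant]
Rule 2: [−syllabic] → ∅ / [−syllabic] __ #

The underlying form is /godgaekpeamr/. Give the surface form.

godigaekipeam

Rule 1 (stop-cluster i-epenthesis): /d/ and /g/ form a stop–stop cluster, so [i] is inserted between them. /k/ and /p/ form a stop–stop cluster, so [i] is inserted between them. /godgaekpeamr/ → godigaekipeamr.
Rule 2 (final cluster simplification): /r/ is the second consonant of a word-final cluster /mr/, so it deletes. /godigaekipeamr/ → godigaekipeam.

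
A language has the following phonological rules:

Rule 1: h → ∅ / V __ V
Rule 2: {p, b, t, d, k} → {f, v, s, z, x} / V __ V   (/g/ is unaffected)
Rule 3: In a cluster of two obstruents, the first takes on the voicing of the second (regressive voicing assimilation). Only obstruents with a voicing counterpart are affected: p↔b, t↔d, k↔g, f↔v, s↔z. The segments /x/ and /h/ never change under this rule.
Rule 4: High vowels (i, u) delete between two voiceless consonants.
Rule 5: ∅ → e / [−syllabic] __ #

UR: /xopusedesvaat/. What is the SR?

Rule 1 (intervocalic h-deletion): no segment meets the environment; /xopusedesvaat/ is unchanged.
Rule 2 (intervocalic spirantization): /p/ is a stop between vowels /o/ and /u/, so it spirantizes to the fricative [f]. /d/ is a stop between vowels /e/ and /e/, so it spirantizes to the fricative [z]. /xopusedesvaat/ → xofusezesvaat.
Rule 3 (regressive voicing assimilation): /s/ precedes the voiced obstruent /v/, so it voices to [z] by assimilation. /xofusezesvaat/ → xofusezezvaat.
Rule 4 (high vowel syncope): /u/ is a high vowel flanked by voiceless consonants /f/ and /s/, so it deletes. /xofusezezvaat/ → xofsezezvaat.
Rule 5 (final e-epenthesis): the form ends in the consonant /t/, so [e] is inserted word-finally. /xofsezezvaat/ → xofsezezvaate.

xofsezezvaate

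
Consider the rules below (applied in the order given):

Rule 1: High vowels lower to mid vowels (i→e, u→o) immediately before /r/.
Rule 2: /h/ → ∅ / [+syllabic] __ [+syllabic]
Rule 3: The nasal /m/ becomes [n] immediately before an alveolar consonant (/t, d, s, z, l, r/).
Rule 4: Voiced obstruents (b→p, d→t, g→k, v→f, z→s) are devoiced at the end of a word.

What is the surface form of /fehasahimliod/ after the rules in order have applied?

Rule 1 (pre-rhotic lowering): no segment meets the environment; /fehasahimliod/ is unchanged.
Rule 2 (intervocalic h-deletion): /h/ occurs between vowels /e/ and /a/, so it deletes. /h/ occurs between vowels /a/ and /i/, so it deletes. /fehasahimliod/ → feasaimliod.
Rule 3 (nasal place assimilation): /m/ precedes the alveolar consonant /l/, so it assimilates in place to [n]. /feasaimliod/ → feasainliod.
Rule 4 (final devoicing): /d/ is a voiced obstruent in word-final position, so it devoices to [t]. /feasainliod/ → feasainliot.

feasainliot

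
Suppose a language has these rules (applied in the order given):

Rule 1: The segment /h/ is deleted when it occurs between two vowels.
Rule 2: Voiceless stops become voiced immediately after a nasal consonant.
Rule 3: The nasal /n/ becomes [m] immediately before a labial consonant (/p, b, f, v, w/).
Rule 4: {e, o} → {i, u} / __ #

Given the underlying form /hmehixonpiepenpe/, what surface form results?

hmeixombiepembi

Rule 1 (intervocalic h-deletion): /h/ occurs between vowels /e/ and /i/, so it deletes. /hmehixonpiepenpe/ → hmeixonpiepenpe.
Rule 2 (post-nasal voicing): /p/ is a voiceless stop immediately after the nasal /n/, so it voices to [b]. /p/ is a voiceless stop immediately after the nasal /n/, so it voices to [b]. /hmeixonpiepenpe/ → hmeixonbiepenbe.
Rule 3 (nasal place assimilation): /n/ precedes the labial consonant /b/, so it assimilates in place to [m]. /n/ precedes the labial consonant /b/, so it assimilates in place to [m]. /hmeixonbiepenbe/ → hmeixombiepembe.
Rule 4 (final vowel raising): /e/ is a mid vowel in word-final position, so it raises to [i]. /hmeixombiepembe/ → hmeixombiepembi.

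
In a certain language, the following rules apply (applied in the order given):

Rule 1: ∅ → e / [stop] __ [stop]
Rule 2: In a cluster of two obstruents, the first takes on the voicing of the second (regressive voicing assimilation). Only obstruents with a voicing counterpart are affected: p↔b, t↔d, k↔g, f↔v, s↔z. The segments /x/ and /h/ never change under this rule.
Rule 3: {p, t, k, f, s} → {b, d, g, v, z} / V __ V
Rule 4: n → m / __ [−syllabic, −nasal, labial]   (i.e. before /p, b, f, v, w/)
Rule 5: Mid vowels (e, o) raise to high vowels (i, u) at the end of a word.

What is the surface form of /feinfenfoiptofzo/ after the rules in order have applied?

Rule 1 (stop-cluster e-epenthesis): /p/ and /t/ form a stop–stop cluster, so [e] is inserted between them. /feinfenfoiptofzo/ → feinfenfoipetofzo.
Rule 2 (regressive voicing assimilation): /f/ precedes the voiced obstruent /z/, so it voices to [v] by assimilation. /feinfenfoipetofzo/ → feinfenfoipetovzo.
Rule 3 (intervocalic voicing): /p/ is a voiceless obstruent between vowels /i/ and /e/, so it voices to [b]. /t/ is a voiceless obstruent between vowels /e/ and /o/, so it voices to [d]. /feinfenfoipetovzo/ → feinfenfoibedovzo.
Rule 4 (nasal place assimilation): /n/ precedes the labial consonant /f/, so it assimilates in place to [m]. /n/ precedes the labial consonant /f/, so it assimilates in place to [m]. /feinfenfoibedovzo/ → feimfemfoibedovzo.
Rule 5 (final vowel raising): /o/ is a mid vowel in word-final position, so it raises to [u]. /feimfemfoibedovzo/ → feimfemfoibedovzu.

feimfemfoibedovzu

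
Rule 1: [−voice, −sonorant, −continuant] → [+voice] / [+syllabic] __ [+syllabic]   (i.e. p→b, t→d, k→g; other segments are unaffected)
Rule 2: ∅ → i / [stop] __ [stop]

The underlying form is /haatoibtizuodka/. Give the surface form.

Rule 1 (intervocalic voicing): /t/ is a voiceless stop between vowels /a/ and /o/, so it voices to [d]. /haatoibtizuodka/ → haadoibtizuodka.
Rule 2 (stop-cluster i-epenthesis): /b/ and /t/ form a stop–stop cluster, so [i] is inserted between them. /d/ and /k/ form a stop–stop cluster, so [i] is inserted between them. /haadoibtizuodka/ → haadoibitizuodika.

haadoibitizuodika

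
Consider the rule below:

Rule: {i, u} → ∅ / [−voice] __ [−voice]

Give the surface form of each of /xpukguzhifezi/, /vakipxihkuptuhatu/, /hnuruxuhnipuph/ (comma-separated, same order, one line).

/xpukguzhifezi/: /u/ is a high vowel flanked by voiceless consonants /p/ and /k/, so it deletes. /i/ is a high vowel flanked by voiceless consonants /h/ and /f/, so it deletes. → [xpkguzhfezi].
/vakipxihkuptuhatu/: /i/ is a high vowel flanked by voiceless consonants /k/ and /p/, so it deletes. /i/ is a high vowel flanked by voiceless consonants /x/ and /h/, so it deletes. /u/ is a high vowel flanked by voiceless consonants /k/ and /p/, so it deletes. /u/ is a high vowel flanked by voiceless consonants /t/ and /h/, so it deletes. → [vakpxhkpthatu].
/hnuruxuhnipuph/: /u/ is a high vowel flanked by voiceless consonants /x/ and /h/, so it deletes. /u/ is a high vowel flanked by voiceless consonants /p/ and /p/, so it deletes. → [hnuruxhnipph].

xpkguzhfezi, vakpxhkpthatu, hnuruxhnipph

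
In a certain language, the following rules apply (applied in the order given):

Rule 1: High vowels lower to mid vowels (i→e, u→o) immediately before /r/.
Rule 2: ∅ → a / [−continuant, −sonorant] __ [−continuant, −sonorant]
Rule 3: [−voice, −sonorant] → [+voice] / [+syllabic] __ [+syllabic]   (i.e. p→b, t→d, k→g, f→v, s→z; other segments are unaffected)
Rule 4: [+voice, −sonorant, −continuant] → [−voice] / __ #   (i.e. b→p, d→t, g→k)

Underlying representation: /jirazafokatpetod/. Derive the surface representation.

jerazavogadabedot

Rule 1 (pre-rhotic lowering): /i/ is a high vowel immediately before /r/, so it lowers to [e]. /jirazafokatpetod/ → jerazafokatpetod.
Rule 2 (stop-cluster a-epenthesis): /t/ and /p/ form a stop–stop cluster, so [a] is inserted between them. /jerazafokatpetod/ → jerazafokatapetod.
Rule 3 (intervocalic voicing): /f/ is a voiceless obstruent between vowels /a/ and /o/, so it voices to [v]. /k/ is a voiceless obstruent between vowels /o/ and /a/, so it voices to [g]. /t/ is a voiceless obstruent between vowels /a/ and /a/, so it voices to [d]. /p/ is a voiceless obstruent between vowels /a/ and /e/, so it voices to [b]. /t/ is a voiceless obstruent between vowels /e/ and /o/, so it voices to [d]. /jerazafokatapetod/ → jerazavogadabedod.
Rule 4 (final devoicing): /d/ is a voiced stop in word-final position, so it devoices to [t]. /jerazavogadabedod/ → jerazavogadabedot.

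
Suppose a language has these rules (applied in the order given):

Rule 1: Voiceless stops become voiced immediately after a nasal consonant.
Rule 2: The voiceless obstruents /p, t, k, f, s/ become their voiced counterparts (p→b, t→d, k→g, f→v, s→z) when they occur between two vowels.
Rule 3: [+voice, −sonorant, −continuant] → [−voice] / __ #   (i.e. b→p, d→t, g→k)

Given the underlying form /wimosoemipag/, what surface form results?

Rule 1 (post-nasal voicing): no segment meets the environment; /wimosoemipag/ is unchanged.
Rule 2 (intervocalic voicing): /s/ is a voiceless obstruent between vowels /o/ and /o/, so it voices to [z]. /p/ is a voiceless obstruent between vowels /i/ and /a/, so it voices to [b]. /wimosoemipag/ → wimozoemibag.
Rule 3 (final devoicing): /g/ is a voiced stop in word-final position, so it devoices to [k]. /wimozoemibag/ → wimozoemibak.

wimozoemibak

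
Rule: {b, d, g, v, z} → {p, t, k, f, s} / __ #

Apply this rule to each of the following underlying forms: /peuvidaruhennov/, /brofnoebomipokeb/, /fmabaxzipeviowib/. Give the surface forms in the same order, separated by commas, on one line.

peuvidaruhennof, brofnoebomipokep, fmabaxzipeviowip

/peuvidaruhennov/: /v/ is a voiced obstruent in word-final position, so it devoices to [f]. → [peuvidaruhennof].
/brofnoebomipokeb/: /b/ is a voiced obstruent in word-final position, so it devoices to [p]. → [brofnoebomipokep].
/fmabaxzipeviowib/: /b/ is a voiced obstruent in word-final position, so it devoices to [p]. → [fmabaxzipeviowip].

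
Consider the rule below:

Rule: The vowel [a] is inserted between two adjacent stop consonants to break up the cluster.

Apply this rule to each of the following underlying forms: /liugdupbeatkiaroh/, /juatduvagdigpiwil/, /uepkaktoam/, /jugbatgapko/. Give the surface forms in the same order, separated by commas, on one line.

liugadupabeatakiaroh, juataduvagadigapiwil, uepakakatoam, jugabatagapako

/liugdupbeatkiaroh/: /g/ and /d/ form a stop–stop cluster, so [a] is inserted between them. /p/ and /b/ form a stop–stop cluster, so [a] is inserted between them. /t/ and /k/ form a stop–stop cluster, so [a] is inserted between them. → [liugadupabeatakiaroh].
/juatduvagdigpiwil/: /t/ and /d/ form a stop–stop cluster, so [a] is inserted between them. /g/ and /d/ form a stop–stop cluster, so [a] is inserted between them. /g/ and /p/ form a stop–stop cluster, so [a] is inserted between them. → [juataduvagadigapiwil].
/uepkaktoam/: /p/ and /k/ form a stop–stop cluster, so [a] is inserted between them. /k/ and /t/ form a stop–stop cluster, so [a] is inserted between them. → [uepakakatoam].
/jugbatgapko/: /g/ and /b/ form a stop–stop cluster, so [a] is inserted between them. /t/ and /g/ form a stop–stop cluster, so [a] is inserted between them. /p/ and /k/ form a stop–stop cluster, so [a] is inserted between them. → [jugabatagapako].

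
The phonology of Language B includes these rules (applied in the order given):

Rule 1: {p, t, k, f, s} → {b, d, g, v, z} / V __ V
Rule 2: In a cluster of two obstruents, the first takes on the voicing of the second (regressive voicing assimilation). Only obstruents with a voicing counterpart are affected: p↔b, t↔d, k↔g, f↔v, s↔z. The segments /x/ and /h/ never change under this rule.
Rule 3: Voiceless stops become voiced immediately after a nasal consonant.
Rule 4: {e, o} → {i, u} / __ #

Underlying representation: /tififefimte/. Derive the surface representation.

tivivevimdi

Rule 1 (intervocalic voicing): /f/ is a voiceless obstruent between vowels /i/ and /i/, so it voices to [v]. /f/ is a voiceless obstruent between vowels /i/ and /e/, so it voices to [v]. /f/ is a voiceless obstruent between vowels /e/ and /i/, so it voices to [v]. /tififefimte/ → tivivevimte.
Rule 2 (regressive voicing assimilation): no segment meets the environment; /tivivevimte/ is unchanged.
Rule 3 (post-nasal voicing): /t/ is a voiceless stop immediately after the nasal /m/, so it voices to [d]. /tivivevimte/ → tivivevimde.
Rule 4 (final vowel raising): /e/ is a mid vowel in word-final position, so it raises to [i]. /tivivevimde/ → tivivevimdi.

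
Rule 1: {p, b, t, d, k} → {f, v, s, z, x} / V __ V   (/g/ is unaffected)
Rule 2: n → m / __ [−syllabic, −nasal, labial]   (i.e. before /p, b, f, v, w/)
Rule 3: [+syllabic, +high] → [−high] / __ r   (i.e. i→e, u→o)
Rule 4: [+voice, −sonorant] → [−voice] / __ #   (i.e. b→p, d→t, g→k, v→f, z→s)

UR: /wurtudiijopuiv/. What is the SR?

Rule 1 (intervocalic spirantization): /d/ is a stop between vowels /u/ and /i/, so it spirantizes to the fricative [z]. /p/ is a stop between vowels /o/ and /u/, so it spirantizes to the fricative [f]. /wurtudiijopuiv/ → wurtuziijofuiv.
Rule 2 (nasal place assimilation): no segment meets the environment; /wurtuziijofuiv/ is unchanged.
Rule 3 (pre-rhotic lowering): /u/ is a high vowel immediately before /r/, so it lowers to [o]. /wurtuziijofuiv/ → wortuziijofuiv.
Rule 4 (final devoicing): /v/ is a voiced obstruent in word-final position, so it devoices to [f]. /wortuziijofuiv/ → wortuziijofuif.

wortuziijofuif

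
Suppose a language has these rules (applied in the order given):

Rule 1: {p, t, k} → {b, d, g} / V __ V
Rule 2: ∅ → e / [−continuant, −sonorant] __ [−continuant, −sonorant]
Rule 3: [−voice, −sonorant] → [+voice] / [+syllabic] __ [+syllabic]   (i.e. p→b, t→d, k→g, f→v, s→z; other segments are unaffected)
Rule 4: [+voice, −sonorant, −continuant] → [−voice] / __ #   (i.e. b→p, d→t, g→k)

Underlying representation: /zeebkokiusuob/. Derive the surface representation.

zeebegogiuzuop

Rule 1 (intervocalic voicing): /k/ is a voiceless stop between vowels /o/ and /i/, so it voices to [g]. /zeebkokiusuob/ → zeebkogiusuob.
Rule 2 (stop-cluster e-epenthesis): /b/ and /k/ form a stop–stop cluster, so [e] is inserted between them. /zeebkogiusuob/ → zeebekogiusuob.
Rule 3 (intervocalic voicing): /k/ is a voiceless obstruent between vowels /e/ and /o/, so it voices to [g]. /s/ is a voiceless obstruent between vowels /u/ and /u/, so it voices to [z]. /zeebekogiusuob/ → zeebegogiuzuob.
Rule 4 (final devoicing): /b/ is a voiced stop in word-final position, so it devoices to [p]. /zeebegogiuzuob/ → zeebegogiuzuop.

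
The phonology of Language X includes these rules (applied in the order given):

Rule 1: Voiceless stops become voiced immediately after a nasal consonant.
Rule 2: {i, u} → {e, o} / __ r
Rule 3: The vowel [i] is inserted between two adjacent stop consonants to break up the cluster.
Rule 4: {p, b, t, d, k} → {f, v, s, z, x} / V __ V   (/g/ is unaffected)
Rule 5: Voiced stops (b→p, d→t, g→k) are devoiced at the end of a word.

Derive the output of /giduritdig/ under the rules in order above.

gizorisizik

Rule 1 (post-nasal voicing): no segment meets the environment; /giduritdig/ is unchanged.
Rule 2 (pre-rhotic lowering): /u/ is a high vowel immediately before /r/, so it lowers to [o]. /giduritdig/ → gidoritdig.
Rule 3 (stop-cluster i-epenthesis): /t/ and /d/ form a stop–stop cluster, so [i] is inserted between them. /gidoritdig/ → gidoritidig.
Rule 4 (intervocalic spirantization): /d/ is a stop between vowels /i/ and /o/, so it spirantizes to the fricative [z]. /t/ is a stop between vowels /i/ and /i/, so it spirantizes to the fricative [s]. /d/ is a stop between vowels /i/ and /i/, so it spirantizes to the fricative [z]. /gidoritidig/ → gizorisizig.
Rule 5 (final devoicing): /g/ is a voiced stop in word-final position, so it devoices to [k]. /gizorisizig/ → gizorisizik.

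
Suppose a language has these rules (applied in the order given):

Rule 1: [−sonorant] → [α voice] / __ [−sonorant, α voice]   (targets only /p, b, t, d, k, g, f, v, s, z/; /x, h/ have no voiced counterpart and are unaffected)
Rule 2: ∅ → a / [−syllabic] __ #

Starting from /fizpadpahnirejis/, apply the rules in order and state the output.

fispatpahnirejisa

Rule 1 (regressive voicing assimilation): /z/ precedes the voiceless obstruent /p/, so it devoices to [s] by assimilation. /d/ precedes the voiceless obstruent /p/, so it devoices to [t] by assimilation. /fizpadpahnirejis/ → fispatpahnirejis.
Rule 2 (final a-epenthesis): the form ends in the consonant /s/, so [a] is inserted word-finally. /fispatpahnirejis/ → fispatpahnirejisa.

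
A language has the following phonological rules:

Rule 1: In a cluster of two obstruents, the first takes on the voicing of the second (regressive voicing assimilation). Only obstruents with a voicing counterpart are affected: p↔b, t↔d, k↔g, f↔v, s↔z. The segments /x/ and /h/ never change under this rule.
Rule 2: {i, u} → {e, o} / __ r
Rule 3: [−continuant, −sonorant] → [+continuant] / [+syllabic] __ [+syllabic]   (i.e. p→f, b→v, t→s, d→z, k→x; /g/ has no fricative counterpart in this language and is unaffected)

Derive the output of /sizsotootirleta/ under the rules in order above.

Rule 1 (regressive voicing assimilation): /z/ precedes the voiceless obstruent /s/, so it devoices to [s] by assimilation. /sizsotootirleta/ → sissotootirleta.
Rule 2 (pre-rhotic lowering): /i/ is a high vowel immediately before /r/, so it lowers to [e]. /sissotootirleta/ → sissotooterleta.
Rule 3 (intervocalic spirantization): /t/ is a stop between vowels /o/ and /o/, so it spirantizes to the fricative [s]. /t/ is a stop between vowels /o/ and /e/, so it spirantizes to the fricative [s]. /t/ is a stop between vowels /e/ and /a/, so it spirantizes to the fricative [s]. /sissotooterleta/ → sissosooserlesa.

sissosooserlesa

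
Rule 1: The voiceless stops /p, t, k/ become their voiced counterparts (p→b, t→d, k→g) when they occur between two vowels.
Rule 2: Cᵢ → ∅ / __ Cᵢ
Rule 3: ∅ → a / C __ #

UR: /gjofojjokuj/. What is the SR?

gjofojoguja

Rule 1 (intervocalic voicing): /k/ is a voiceless stop between vowels /o/ and /u/, so it voices to [g]. /gjofojjokuj/ → gjofojjoguj.
Rule 2 (degemination): /jj/ is a geminate; the first /j/ deletes. /gjofojjoguj/ → gjofojoguj.
Rule 3 (final a-epenthesis): the form ends in the consonant /j/, so [a] is inserted word-finally. /gjofojoguj/ → gjofojoguja.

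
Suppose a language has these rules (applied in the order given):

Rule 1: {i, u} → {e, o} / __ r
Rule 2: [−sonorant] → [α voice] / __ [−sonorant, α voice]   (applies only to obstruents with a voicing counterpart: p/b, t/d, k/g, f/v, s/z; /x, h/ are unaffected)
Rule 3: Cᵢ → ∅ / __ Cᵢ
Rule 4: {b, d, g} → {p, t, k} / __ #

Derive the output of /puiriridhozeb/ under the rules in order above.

Rule 1 (pre-rhotic lowering): /i/ is a high vowel immediately before /r/, so it lowers to [e]. /i/ is a high vowel immediately before /r/, so it lowers to [e]. /puiriridhozeb/ → puereridhozeb.
Rule 2 (regressive voicing assimilation): /d/ precedes the voiceless obstruent /h/, so it devoices to [t] by assimilation. /puereridhozeb/ → puererithozeb.
Rule 3 (degemination): no segment meets the environment; /puererithozeb/ is unchanged.
Rule 4 (final devoicing): /b/ is a voiced stop in word-final position, so it devoices to [p]. /puererithozeb/ → puererithozep.

puererithozep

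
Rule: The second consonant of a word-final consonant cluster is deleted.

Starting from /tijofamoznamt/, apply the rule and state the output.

/t/ is the second consonant of a word-final cluster /mt/, so it deletes.
The other instances of /t/, /j/, /f/, /m/, /z/, /n/ do not occur in the required environment and remain unchanged.
Surface form: [tijofamoznam].

tijofamoznam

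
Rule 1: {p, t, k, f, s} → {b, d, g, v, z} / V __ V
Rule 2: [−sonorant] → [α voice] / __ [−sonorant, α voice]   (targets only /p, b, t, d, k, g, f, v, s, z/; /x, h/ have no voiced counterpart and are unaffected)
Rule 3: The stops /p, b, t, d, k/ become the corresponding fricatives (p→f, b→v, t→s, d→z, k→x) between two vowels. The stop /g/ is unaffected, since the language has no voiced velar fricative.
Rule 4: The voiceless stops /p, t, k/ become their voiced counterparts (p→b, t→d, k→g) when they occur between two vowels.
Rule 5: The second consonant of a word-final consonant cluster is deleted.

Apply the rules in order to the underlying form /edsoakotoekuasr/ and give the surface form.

etsoagozoeguas

Rule 1 (intervocalic voicing): /k/ is a voiceless obstruent between vowels /a/ and /o/, so it voices to [g]. /t/ is a voiceless obstruent between vowels /o/ and /o/, so it voices to [d]. /k/ is a voiceless obstruent between vowels /e/ and /u/, so it voices to [g]. /edsoakotoekuasr/ → edsoagodoeguasr.
Rule 2 (regressive voicing assimilation): /d/ precedes the voiceless obstruent /s/, so it devoices to [t] by assimilation. /edsoagodoeguasr/ → etsoagodoeguasr.
Rule 3 (intervocalic spirantization): /d/ is a stop between vowels /o/ and /o/, so it spirantizes to the fricative [z]. /etsoagodoeguasr/ → etsoagozoeguasr.
Rule 4 (intervocalic voicing): no segment meets the environment; /etsoagozoeguasr/ is unchanged.
Rule 5 (final cluster simplification): /r/ is the second consonant of a word-final cluster /sr/, so it deletes. /etsoagozoeguasr/ → etsoagozoeguas.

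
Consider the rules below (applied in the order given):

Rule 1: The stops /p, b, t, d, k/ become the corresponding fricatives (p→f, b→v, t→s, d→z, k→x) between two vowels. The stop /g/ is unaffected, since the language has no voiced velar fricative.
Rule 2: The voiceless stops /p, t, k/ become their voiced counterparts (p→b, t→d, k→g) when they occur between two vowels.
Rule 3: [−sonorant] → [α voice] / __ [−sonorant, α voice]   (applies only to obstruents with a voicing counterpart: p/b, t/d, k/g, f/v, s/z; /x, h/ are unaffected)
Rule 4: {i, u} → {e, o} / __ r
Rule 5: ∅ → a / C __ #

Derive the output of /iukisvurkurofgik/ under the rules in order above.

iuxizvorkorovgika

Rule 1 (intervocalic spirantization): /k/ is a stop between vowels /u/ and /i/, so it spirantizes to the fricative [x]. /iukisvurkurofgik/ → iuxisvurkurofgik.
Rule 2 (intervocalic voicing): no segment meets the environment; /iuxisvurkurofgik/ is unchanged.
Rule 3 (regressive voicing assimilation): /s/ precedes the voiced obstruent /v/, so it voices to [z] by assimilation. /f/ precedes the voiced obstruent /g/, so it voices to [v] by assimilation. /iuxisvurkurofgik/ → iuxizvurkurovgik.
Rule 4 (pre-rhotic lowering): /u/ is a high vowel immediately before /r/, so it lowers to [o]. /u/ is a high vowel immediately before /r/, so it lowers to [o]. /iuxizvurkurovgik/ → iuxizvorkorovgik.
Rule 5 (final a-epenthesis): the form ends in the consonant /k/, so [a] is inserted word-finally. /iuxizvorkorovgik/ → iuxizvorkorovgika.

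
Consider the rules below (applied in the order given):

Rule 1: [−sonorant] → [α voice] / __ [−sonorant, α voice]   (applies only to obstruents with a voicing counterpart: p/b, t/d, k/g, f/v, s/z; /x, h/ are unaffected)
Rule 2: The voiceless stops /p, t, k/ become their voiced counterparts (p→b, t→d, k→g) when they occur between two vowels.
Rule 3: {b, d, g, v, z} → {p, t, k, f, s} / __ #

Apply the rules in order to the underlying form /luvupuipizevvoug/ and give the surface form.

Rule 1 (regressive voicing assimilation): no segment meets the environment; /luvupuipizevvoug/ is unchanged.
Rule 2 (intervocalic voicing): /p/ is a voiceless stop between vowels /u/ and /u/, so it voices to [b]. /p/ is a voiceless stop between vowels /i/ and /i/, so it voices to [b]. /luvupuipizevvoug/ → luvubuibizevvoug.
Rule 3 (final devoicing): /g/ is a voiced obstruent in word-final position, so it devoices to [k]. /luvubuibizevvoug/ → luvubuibizevvouk.

luvubuibizevvouk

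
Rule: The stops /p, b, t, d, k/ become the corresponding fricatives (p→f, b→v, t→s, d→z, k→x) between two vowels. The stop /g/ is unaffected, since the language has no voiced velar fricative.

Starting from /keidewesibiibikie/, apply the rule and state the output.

keizewesiviivixie

Scanning /keidewesibiibikie/: /k/ at position 1 is not in the conditioning environment; /d/ is a stop between vowels /i/ and /e/, so it spirantizes to the fricative [z]; /b/ is a stop between vowels /i/ and /i/, so it spirantizes to the fricative [v]; /b/ is a stop between vowels /i/ and /i/, so it spirantizes to the fricative [v]; /k/ is a stop between vowels /i/ and /i/, so it spirantizes to the fricative [x].
Result: [keizewesiviivixie].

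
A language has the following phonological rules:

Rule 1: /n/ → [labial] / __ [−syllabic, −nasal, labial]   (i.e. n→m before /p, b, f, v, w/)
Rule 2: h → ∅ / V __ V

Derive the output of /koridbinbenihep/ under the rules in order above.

koridbimbeniep

Rule 1 (nasal place assimilation): /n/ precedes the labial consonant /b/, so it assimilates in place to [m]. /koridbinbenihep/ → koridbimbenihep.
Rule 2 (intervocalic h-deletion): /h/ occurs between vowels /i/ and /e/, so it deletes. /koridbimbenihep/ → koridbimbeniep.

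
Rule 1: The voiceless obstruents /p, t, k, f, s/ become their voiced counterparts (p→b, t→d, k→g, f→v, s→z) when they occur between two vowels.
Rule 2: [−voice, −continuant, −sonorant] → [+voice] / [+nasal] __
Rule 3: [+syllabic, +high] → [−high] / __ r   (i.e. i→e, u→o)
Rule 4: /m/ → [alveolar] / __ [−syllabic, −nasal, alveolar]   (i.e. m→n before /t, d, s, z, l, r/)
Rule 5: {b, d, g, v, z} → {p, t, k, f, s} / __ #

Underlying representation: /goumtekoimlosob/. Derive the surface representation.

Rule 1 (intervocalic voicing): /k/ is a voiceless obstruent between vowels /e/ and /o/, so it voices to [g]. /s/ is a voiceless obstruent between vowels /o/ and /o/, so it voices to [z]. /goumtekoimlosob/ → goumtegoimlozob.
Rule 2 (post-nasal voicing): /t/ is a voiceless stop immediately after the nasal /m/, so it voices to [d]. /goumtegoimlozob/ → goumdegoimlozob.
Rule 3 (pre-rhotic lowering): no segment meets the environment; /goumdegoimlozob/ is unchanged.
Rule 4 (nasal place assimilation): /m/ precedes the alveolar consonant /d/, so it assimilates in place to [n]. /m/ precedes the alveolar consonant /l/, so it assimilates in place to [n]. /goumdegoimlozob/ → goundegoinlozob.
Rule 5 (final devoicing): /b/ is a voiced obstruent in word-final position, so it devoices to [p]. /goundegoinlozob/ → goundegoinlozop.

goundegoinlozop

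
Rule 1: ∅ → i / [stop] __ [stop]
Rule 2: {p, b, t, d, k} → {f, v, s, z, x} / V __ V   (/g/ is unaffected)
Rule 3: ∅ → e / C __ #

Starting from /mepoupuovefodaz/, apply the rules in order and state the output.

Rule 1 (stop-cluster i-epenthesis): no segment meets the environment; /mepoupuovefodaz/ is unchanged.
Rule 2 (intervocalic spirantization): /p/ is a stop between vowels /e/ and /o/, so it spirantizes to the fricative [f]. /p/ is a stop between vowels /u/ and /u/, so it spirantizes to the fricative [f]. /d/ is a stop between vowels /o/ and /a/, so it spirantizes to the fricative [z]. /mepoupuovefodaz/ → mefoufuovefozaz.
Rule 3 (final e-epenthesis): the form ends in the consonant /z/, so [e] is inserted word-finally. /mefoufuovefozaz/ → mefoufuovefozaze.

mefoufuovefozaze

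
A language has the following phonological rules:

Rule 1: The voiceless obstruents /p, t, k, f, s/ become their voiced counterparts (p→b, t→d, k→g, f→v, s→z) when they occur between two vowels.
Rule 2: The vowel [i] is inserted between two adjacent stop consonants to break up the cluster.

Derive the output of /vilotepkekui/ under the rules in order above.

vilodepikegui

Rule 1 (intervocalic voicing): /t/ is a voiceless obstruent between vowels /o/ and /e/, so it voices to [d]. /k/ is a voiceless obstruent between vowels /e/ and /u/, so it voices to [g]. /vilotepkekui/ → vilodepkegui.
Rule 2 (stop-cluster i-epenthesis): /p/ and /k/ form a stop–stop cluster, so [i] is inserted between them. /vilodepkegui/ → vilodepikegui.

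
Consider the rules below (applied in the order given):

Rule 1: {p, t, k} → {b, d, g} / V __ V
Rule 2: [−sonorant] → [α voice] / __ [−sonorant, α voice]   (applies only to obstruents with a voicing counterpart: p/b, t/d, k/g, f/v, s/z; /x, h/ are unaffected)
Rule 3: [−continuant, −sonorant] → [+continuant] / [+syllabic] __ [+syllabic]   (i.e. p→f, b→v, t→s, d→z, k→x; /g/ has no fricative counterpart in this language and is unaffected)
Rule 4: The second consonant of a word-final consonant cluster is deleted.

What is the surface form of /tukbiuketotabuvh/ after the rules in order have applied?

Rule 1 (intervocalic voicing): /k/ is a voiceless stop between vowels /u/ and /e/, so it voices to [g]. /t/ is a voiceless stop between vowels /e/ and /o/, so it voices to [d]. /t/ is a voiceless stop between vowels /o/ and /a/, so it voices to [d]. /tukbiuketotabuvh/ → tukbiugedodabuvh.
Rule 2 (regressive voicing assimilation): /k/ precedes the voiced obstruent /b/, so it voices to [g] by assimilation. /v/ precedes the voiceless obstruent /h/, so it devoices to [f] by assimilation. /tukbiugedodabuvh/ → tugbiugedodabufh.
Rule 3 (intervocalic spirantization): /d/ is a stop between vowels /e/ and /o/, so it spirantizes to the fricative [z]. /d/ is a stop between vowels /o/ and /a/, so it spirantizes to the fricative [z]. /b/ is a stop between vowels /a/ and /u/, so it spirantizes to the fricative [v]. /tugbiugedodabufh/ → tugbiugezozavufh.
Rule 4 (final cluster simplification): /h/ is the second consonant of a word-final cluster /fh/, so it deletes. /tugbiugezozavufh/ → tugbiugezozavuf.

tugbiugezozavuf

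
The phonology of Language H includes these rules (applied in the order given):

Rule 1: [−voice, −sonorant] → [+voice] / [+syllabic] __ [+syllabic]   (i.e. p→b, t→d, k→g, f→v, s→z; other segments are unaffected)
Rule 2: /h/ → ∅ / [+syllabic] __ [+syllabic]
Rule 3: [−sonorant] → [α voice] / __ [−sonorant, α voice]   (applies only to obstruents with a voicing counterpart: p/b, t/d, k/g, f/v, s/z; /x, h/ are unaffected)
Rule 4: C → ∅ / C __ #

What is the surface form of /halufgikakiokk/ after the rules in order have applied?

Rule 1 (intervocalic voicing): /k/ is a voiceless obstruent between vowels /i/ and /a/, so it voices to [g]. /k/ is a voiceless obstruent between vowels /a/ and /i/, so it voices to [g]. /halufgikakiokk/ → halufgigagiokk.
Rule 2 (intervocalic h-deletion): no segment meets the environment; /halufgigagiokk/ is unchanged.
Rule 3 (regressive voicing assimilation): /f/ precedes the voiced obstruent /g/, so it voices to [v] by assimilation. /halufgigagiokk/ → haluvgigagiokk.
Rule 4 (final cluster simplification): /k/ is the second consonant of a word-final cluster /kk/, so it deletes. /haluvgigagiokk/ → haluvgigagiok.

haluvgigagiok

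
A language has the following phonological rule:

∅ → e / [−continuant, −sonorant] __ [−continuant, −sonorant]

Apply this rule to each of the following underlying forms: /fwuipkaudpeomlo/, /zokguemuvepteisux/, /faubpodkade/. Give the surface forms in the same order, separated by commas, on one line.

/fwuipkaudpeomlo/: /p/ and /k/ form a stop–stop cluster, so [e] is inserted between them. /d/ and /p/ form a stop–stop cluster, so [e] is inserted between them. → [fwuipekaudepeomlo].
/zokguemuvepteisux/: /k/ and /g/ form a stop–stop cluster, so [e] is inserted between them. /p/ and /t/ form a stop–stop cluster, so [e] is inserted between them. → [zokeguemuvepeteisux].
/faubpodkade/: /b/ and /p/ form a stop–stop cluster, so [e] is inserted between them. /d/ and /k/ form a stop–stop cluster, so [e] is inserted between them. → [faubepodekade].

fwuipekaudepeomlo, zokeguemuvepeteisux, faubepodekade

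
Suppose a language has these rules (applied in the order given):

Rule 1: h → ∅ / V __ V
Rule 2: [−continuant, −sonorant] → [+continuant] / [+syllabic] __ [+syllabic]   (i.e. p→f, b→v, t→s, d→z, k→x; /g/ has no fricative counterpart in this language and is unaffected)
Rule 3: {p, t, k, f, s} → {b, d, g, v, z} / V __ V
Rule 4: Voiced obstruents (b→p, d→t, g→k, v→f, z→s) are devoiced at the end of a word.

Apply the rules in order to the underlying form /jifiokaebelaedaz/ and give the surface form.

jivioxaevelaezas

Rule 1 (intervocalic h-deletion): no segment meets the environment; /jifiokaebelaedaz/ is unchanged.
Rule 2 (intervocalic spirantization): /k/ is a stop between vowels /o/ and /a/, so it spirantizes to the fricative [x]. /b/ is a stop between vowels /e/ and /e/, so it spirantizes to the fricative [v]. /d/ is a stop between vowels /e/ and /a/, so it spirantizes to the fricative [z]. /jifiokaebelaedaz/ → jifioxaevelaezaz.
Rule 3 (intervocalic voicing): /f/ is a voiceless obstruent between vowels /i/ and /i/, so it voices to [v]. /jifioxaevelaezaz/ → jivioxaevelaezaz.
Rule 4 (final devoicing): /z/ is a voiced obstruent in word-final position, so it devoices to [s]. /jivioxaevelaezaz/ → jivioxaevelaezas.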